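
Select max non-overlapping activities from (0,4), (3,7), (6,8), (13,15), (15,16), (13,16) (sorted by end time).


Greedy: pick earliest-ending, then skip overlaps.
Selected (4 activities): [(0, 4), (6, 8), (13, 15), (15, 16)]


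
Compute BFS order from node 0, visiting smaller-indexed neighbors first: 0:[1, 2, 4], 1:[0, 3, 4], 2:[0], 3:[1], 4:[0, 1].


BFS queue: start with [0]
Visit order: [0, 1, 2, 4, 3]


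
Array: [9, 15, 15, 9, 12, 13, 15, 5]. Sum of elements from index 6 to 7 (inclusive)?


Prefix sums: [0, 9, 24, 39, 48, 60, 73, 88, 93]
Sum[6..7] = prefix[8] - prefix[6] = 93 - 73 = 20


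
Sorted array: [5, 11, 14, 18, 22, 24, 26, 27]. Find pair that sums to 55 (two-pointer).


Two pointers: lo=0, hi=7
No pair sums to 55


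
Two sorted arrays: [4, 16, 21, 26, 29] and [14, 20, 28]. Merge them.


Compare heads, take smaller each step.
Merged: [4, 14, 16, 20, 21, 26, 28, 29]


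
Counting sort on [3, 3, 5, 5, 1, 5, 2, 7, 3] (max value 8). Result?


Count array: [0, 1, 1, 3, 0, 3, 0, 1, 0]
Reconstruct: [1, 2, 3, 3, 3, 5, 5, 5, 7]


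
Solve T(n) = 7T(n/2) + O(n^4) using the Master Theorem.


a=7, b=2, c=4. log_2(7)=2.807 < c=4. Case 3: O(n^c) = O(n^4)
Complexity: O(n^4)


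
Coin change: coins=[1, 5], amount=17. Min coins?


dp[0]=0; dp[i]=1+min(dp[i-c] for c in coins)
...dp[12]=4, dp[13]=5, dp[14]=6, dp[15]=3, dp[16]=4, dp[17]=5
Minimum coins for 17 = 5


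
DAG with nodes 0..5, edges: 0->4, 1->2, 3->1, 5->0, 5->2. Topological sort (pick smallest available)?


Kahn's algorithm, process smallest node first
Order: [3, 1, 5, 0, 2, 4]


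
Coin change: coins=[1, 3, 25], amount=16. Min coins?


dp[0]=0; dp[i]=1+min(dp[i-c] for c in coins)
...dp[11]=5, dp[12]=4, dp[13]=5, dp[14]=6, dp[15]=5, dp[16]=6
Minimum coins for 16 = 6


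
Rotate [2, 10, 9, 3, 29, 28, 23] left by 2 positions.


Left rotate by 2: [9, 3, 29, 28, 23, 2, 10]


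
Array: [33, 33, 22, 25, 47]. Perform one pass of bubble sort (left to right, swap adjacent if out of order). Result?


After one pass: [33, 22, 25, 33, 47]


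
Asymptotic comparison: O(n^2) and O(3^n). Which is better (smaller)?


quadratic grows slower than exponential (base 3)
O(n^2) is asymptotically smaller; O(3^n) grows faster


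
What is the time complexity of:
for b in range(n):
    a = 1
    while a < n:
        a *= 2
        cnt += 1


Per nesting level: O(n) * O(log n) = O(n log n)
Complexity: O(n log n)


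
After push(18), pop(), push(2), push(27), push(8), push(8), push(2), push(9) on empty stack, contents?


push(18) -> [18]
pop() returns 18 -> []
push(2) -> [2]
push(27) -> [2, 27]
push(8) -> [2, 27, 8]
push(8) -> [2, 27, 8, 8]
push(2) -> [2, 27, 8, 8, 2]
push(9) -> [2, 27, 8, 8, 2, 9]
Final stack (bottom to top): [2, 27, 8, 8, 2, 9]


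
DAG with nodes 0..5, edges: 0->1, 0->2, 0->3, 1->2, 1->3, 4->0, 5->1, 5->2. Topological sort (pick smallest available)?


Kahn's algorithm, process smallest node first
Order: [4, 0, 5, 1, 2, 3]


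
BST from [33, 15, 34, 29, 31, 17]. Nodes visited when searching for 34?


BST root = 33
Search for 34: compare at each node
Path: [33, 34]


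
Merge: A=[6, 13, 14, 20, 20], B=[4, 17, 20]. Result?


Compare heads, take smaller each step.
Merged: [4, 6, 13, 14, 17, 20, 20, 20]


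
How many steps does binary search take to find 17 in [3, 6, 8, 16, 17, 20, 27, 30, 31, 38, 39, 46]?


Search for 17:
[0,11] mid=5 arr[5]=20
[0,4] mid=2 arr[2]=8
[3,4] mid=3 arr[3]=16
[4,4] mid=4 arr[4]=17
Total: 4 comparisons


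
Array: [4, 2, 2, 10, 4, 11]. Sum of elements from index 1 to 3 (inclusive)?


Prefix sums: [0, 4, 6, 8, 18, 22, 33]
Sum[1..3] = prefix[4] - prefix[1] = 18 - 4 = 14


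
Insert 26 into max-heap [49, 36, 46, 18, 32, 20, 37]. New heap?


Append 26: [49, 36, 46, 18, 32, 20, 37, 26]
Bubble up: swap idx 7(26) with idx 3(18)
Result: [49, 36, 46, 26, 32, 20, 37, 18]


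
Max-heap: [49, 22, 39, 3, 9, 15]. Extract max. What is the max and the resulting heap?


Max = 49
Replace root with last, heapify down
Resulting heap: [39, 22, 15, 3, 9]


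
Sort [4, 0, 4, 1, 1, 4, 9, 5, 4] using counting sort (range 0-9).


Count array: [1, 2, 0, 0, 4, 1, 0, 0, 0, 1]
Reconstruct: [0, 1, 1, 4, 4, 4, 4, 5, 9]


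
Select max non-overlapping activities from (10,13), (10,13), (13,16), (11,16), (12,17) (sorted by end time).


Greedy: pick earliest-ending, then skip overlaps.
Selected (2 activities): [(10, 13), (13, 16)]


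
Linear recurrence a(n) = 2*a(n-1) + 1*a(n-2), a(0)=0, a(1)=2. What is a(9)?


Build bottom-up:
...a(7)=338, a(8)=816, a(9)=2*816+1*338=1970


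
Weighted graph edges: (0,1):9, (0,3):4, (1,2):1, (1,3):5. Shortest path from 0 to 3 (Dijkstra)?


Dijkstra from 0:
Distances: {0: 0, 1: 9, 2: 10, 3: 4}
Shortest distance to 3 = 4, path = [0, 3]


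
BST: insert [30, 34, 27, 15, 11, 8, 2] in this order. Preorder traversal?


Root = 30; build tree by BST insertion.
Preorder traversal: [30, 27, 15, 11, 8, 2, 34]


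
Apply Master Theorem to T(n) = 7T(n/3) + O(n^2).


a=7, b=3, c=2. log_3(7)=1.771 < c=2. Case 3: O(n^c) = O(n^2)
Complexity: O(n^2)


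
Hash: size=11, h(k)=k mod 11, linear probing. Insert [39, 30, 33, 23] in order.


Insertions: 39->slot 6; 30->slot 8; 33->slot 0; 23->slot 1
Table: [33, 23, None, None, None, None, 39, None, 30, None, None]


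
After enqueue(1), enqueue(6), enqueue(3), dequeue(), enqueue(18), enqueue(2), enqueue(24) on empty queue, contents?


enqueue(1) -> [1]
enqueue(6) -> [1, 6]
enqueue(3) -> [1, 6, 3]
dequeue() returns 1 -> [6, 3]
enqueue(18) -> [6, 3, 18]
enqueue(2) -> [6, 3, 18, 2]
enqueue(24) -> [6, 3, 18, 2, 24]
Final queue (front to back): [6, 3, 18, 2, 24]


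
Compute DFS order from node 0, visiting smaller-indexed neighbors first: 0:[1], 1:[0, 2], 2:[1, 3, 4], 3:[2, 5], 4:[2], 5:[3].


DFS stack-based: start with [0]
Visit order: [0, 1, 2, 3, 5, 4]


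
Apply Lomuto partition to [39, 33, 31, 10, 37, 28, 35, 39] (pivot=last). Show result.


Elements <= 39 go left of pivot.
Result: [39, 33, 31, 10, 37, 28, 35, 39], pivot at index 7


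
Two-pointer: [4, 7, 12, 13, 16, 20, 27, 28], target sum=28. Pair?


Two pointers: lo=0, hi=7
Found pair: (12, 16) summing to 28


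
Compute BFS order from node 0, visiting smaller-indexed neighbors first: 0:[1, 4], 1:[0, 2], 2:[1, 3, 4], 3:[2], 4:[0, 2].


BFS queue: start with [0]
Visit order: [0, 1, 4, 2, 3]


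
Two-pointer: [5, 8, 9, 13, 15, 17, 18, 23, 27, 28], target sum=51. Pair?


Two pointers: lo=0, hi=9
Found pair: (23, 28) summing to 51


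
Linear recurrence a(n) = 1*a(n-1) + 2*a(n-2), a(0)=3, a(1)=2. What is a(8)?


Build bottom-up:
...a(6)=108, a(7)=212, a(8)=1*212+2*108=428


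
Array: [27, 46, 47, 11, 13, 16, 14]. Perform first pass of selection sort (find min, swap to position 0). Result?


After one pass: [11, 46, 47, 27, 13, 16, 14]


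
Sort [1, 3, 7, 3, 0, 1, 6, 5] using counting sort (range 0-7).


Count array: [1, 2, 0, 2, 0, 1, 1, 1]
Reconstruct: [0, 1, 1, 3, 3, 5, 6, 7]


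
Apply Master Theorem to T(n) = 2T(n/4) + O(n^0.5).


a=2, b=4, c=0.5. log_4(2)=0.5 = c=0.5. Case 2: O(n^c log n) = O(sqrt(n) log n)
Complexity: O(sqrt(n) log n)


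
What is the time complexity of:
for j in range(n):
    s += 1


Per nesting level: O(n) = O(n)
Complexity: O(n)


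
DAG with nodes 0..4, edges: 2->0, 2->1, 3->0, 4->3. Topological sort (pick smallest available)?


Kahn's algorithm, process smallest node first
Order: [2, 1, 4, 3, 0]


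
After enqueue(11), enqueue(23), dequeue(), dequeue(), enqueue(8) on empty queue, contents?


enqueue(11) -> [11]
enqueue(23) -> [11, 23]
dequeue() returns 11 -> [23]
dequeue() returns 23 -> []
enqueue(8) -> [8]
Final queue (front to back): [8]


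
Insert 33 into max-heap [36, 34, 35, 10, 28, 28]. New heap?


Append 33: [36, 34, 35, 10, 28, 28, 33]
Bubble up: no swaps needed
Result: [36, 34, 35, 10, 28, 28, 33]


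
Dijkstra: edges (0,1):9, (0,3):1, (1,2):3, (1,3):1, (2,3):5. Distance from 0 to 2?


Dijkstra from 0:
Distances: {0: 0, 1: 2, 2: 5, 3: 1}
Shortest distance to 2 = 5, path = [0, 3, 1, 2]


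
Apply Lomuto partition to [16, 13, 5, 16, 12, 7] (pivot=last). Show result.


Elements <= 7 go left of pivot.
Result: [5, 7, 16, 16, 12, 13], pivot at index 1


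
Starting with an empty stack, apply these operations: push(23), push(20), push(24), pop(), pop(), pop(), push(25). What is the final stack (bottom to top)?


push(23) -> [23]
push(20) -> [23, 20]
push(24) -> [23, 20, 24]
pop() returns 24 -> [23, 20]
pop() returns 20 -> [23]
pop() returns 23 -> []
push(25) -> [25]
Final stack (bottom to top): [25]


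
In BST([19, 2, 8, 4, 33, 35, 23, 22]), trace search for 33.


BST root = 19
Search for 33: compare at each node
Path: [19, 33]


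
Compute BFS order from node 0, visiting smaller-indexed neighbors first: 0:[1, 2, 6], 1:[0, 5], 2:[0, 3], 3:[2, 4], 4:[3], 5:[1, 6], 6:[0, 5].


BFS queue: start with [0]
Visit order: [0, 1, 2, 6, 5, 3, 4]


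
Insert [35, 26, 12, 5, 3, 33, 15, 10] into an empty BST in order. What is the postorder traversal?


Root = 35; build tree by BST insertion.
Postorder traversal: [3, 10, 5, 15, 12, 33, 26, 35]


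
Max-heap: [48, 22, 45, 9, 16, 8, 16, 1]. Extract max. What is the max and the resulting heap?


Max = 48
Replace root with last, heapify down
Resulting heap: [45, 22, 16, 9, 16, 8, 1]


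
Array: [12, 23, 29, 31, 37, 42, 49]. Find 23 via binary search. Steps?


Search for 23:
[0,6] mid=3 arr[3]=31
[0,2] mid=1 arr[1]=23
Total: 2 comparisons


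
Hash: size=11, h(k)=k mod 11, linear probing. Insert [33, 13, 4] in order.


Insertions: 33->slot 0; 13->slot 2; 4->slot 4
Table: [33, None, 13, None, 4, None, None, None, None, None, None]


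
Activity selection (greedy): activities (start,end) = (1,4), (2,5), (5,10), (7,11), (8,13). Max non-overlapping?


Greedy: pick earliest-ending, then skip overlaps.
Selected (2 activities): [(1, 4), (5, 10)]


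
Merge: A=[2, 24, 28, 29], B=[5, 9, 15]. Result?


Compare heads, take smaller each step.
Merged: [2, 5, 9, 15, 24, 28, 29]


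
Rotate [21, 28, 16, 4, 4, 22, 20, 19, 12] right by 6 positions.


Right rotate by 6: [4, 4, 22, 20, 19, 12, 21, 28, 16]


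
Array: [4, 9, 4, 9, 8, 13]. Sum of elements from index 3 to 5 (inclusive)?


Prefix sums: [0, 4, 13, 17, 26, 34, 47]
Sum[3..5] = prefix[6] - prefix[3] = 47 - 17 = 30


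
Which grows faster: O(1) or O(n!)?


constant grows slower than factorial
O(1) is asymptotically smaller; O(n!) grows faster


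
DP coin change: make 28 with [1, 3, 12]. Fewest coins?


dp[0]=0; dp[i]=1+min(dp[i-c] for c in coins)
...dp[23]=6, dp[24]=2, dp[25]=3, dp[26]=4, dp[27]=3, dp[28]=4
Minimum coins for 28 = 4


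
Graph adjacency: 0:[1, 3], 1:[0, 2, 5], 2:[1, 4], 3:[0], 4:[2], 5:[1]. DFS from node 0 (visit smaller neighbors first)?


DFS stack-based: start with [0]
Visit order: [0, 1, 2, 4, 5, 3]


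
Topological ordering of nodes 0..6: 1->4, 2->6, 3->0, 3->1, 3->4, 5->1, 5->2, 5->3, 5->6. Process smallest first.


Kahn's algorithm, process smallest node first
Order: [5, 2, 3, 0, 1, 4, 6]


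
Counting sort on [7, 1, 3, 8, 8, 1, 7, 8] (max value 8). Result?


Count array: [0, 2, 0, 1, 0, 0, 0, 2, 3]
Reconstruct: [1, 1, 3, 7, 7, 8, 8, 8]


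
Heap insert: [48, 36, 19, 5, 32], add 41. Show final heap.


Append 41: [48, 36, 19, 5, 32, 41]
Bubble up: swap idx 5(41) with idx 2(19)
Result: [48, 36, 41, 5, 32, 19]


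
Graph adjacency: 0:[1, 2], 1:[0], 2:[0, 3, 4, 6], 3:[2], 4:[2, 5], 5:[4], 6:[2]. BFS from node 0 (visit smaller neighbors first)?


BFS queue: start with [0]
Visit order: [0, 1, 2, 3, 4, 6, 5]


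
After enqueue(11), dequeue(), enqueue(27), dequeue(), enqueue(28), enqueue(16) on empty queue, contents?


enqueue(11) -> [11]
dequeue() returns 11 -> []
enqueue(27) -> [27]
dequeue() returns 27 -> []
enqueue(28) -> [28]
enqueue(16) -> [28, 16]
Final queue (front to back): [28, 16]


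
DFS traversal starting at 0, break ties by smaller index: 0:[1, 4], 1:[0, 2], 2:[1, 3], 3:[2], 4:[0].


DFS stack-based: start with [0]
Visit order: [0, 1, 2, 3, 4]


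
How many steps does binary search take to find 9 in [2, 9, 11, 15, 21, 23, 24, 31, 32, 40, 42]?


Search for 9:
[0,10] mid=5 arr[5]=23
[0,4] mid=2 arr[2]=11
[0,1] mid=0 arr[0]=2
[1,1] mid=1 arr[1]=9
Total: 4 comparisons


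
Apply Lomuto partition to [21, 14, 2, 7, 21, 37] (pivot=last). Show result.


Elements <= 37 go left of pivot.
Result: [21, 14, 2, 7, 21, 37], pivot at index 5


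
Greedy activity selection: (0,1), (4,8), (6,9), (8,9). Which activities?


Greedy: pick earliest-ending, then skip overlaps.
Selected (3 activities): [(0, 1), (4, 8), (8, 9)]


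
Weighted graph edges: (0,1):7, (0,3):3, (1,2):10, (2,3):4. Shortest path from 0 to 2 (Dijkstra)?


Dijkstra from 0:
Distances: {0: 0, 1: 7, 2: 7, 3: 3}
Shortest distance to 2 = 7, path = [0, 3, 2]


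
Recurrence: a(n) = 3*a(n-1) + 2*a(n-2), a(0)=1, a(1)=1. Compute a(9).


Build bottom-up:
...a(7)=2753, a(8)=9805, a(9)=3*9805+2*2753=34921


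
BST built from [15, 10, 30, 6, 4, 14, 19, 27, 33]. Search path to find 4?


BST root = 15
Search for 4: compare at each node
Path: [15, 10, 6, 4]


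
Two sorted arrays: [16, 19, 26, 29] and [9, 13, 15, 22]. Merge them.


Compare heads, take smaller each step.
Merged: [9, 13, 15, 16, 19, 22, 26, 29]


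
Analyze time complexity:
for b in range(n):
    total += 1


Per nesting level: O(n) = O(n)
Complexity: O(n)


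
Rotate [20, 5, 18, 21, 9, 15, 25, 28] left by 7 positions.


Left rotate by 7: [28, 20, 5, 18, 21, 9, 15, 25]


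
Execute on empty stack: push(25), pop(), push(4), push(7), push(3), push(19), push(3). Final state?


push(25) -> [25]
pop() returns 25 -> []
push(4) -> [4]
push(7) -> [4, 7]
push(3) -> [4, 7, 3]
push(19) -> [4, 7, 3, 19]
push(3) -> [4, 7, 3, 19, 3]
Final stack (bottom to top): [4, 7, 3, 19, 3]


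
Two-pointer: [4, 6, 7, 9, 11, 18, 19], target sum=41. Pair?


Two pointers: lo=0, hi=6
No pair sums to 41


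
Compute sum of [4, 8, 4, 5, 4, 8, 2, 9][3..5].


Prefix sums: [0, 4, 12, 16, 21, 25, 33, 35, 44]
Sum[3..5] = prefix[6] - prefix[3] = 33 - 16 = 17


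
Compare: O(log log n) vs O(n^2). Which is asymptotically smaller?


double-logarithmic grows slower than quadratic
O(log log n) is asymptotically smaller; O(n^2) grows faster


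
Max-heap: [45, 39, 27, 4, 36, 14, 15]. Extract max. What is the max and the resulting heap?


Max = 45
Replace root with last, heapify down
Resulting heap: [39, 36, 27, 4, 15, 14]


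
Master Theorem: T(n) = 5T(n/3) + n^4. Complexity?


a=5, b=3, c=4. log_3(5)=1.465 < c=4. Case 3: O(n^c) = O(n^4)
Complexity: O(n^4)


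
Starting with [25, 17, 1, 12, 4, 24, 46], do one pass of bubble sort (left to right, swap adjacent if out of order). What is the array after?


After one pass: [17, 1, 12, 4, 24, 25, 46]


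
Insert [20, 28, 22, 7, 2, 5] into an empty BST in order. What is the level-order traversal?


Root = 20; build tree by BST insertion.
Level-Order traversal: [20, 7, 28, 2, 22, 5]


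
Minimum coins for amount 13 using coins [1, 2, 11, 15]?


dp[0]=0; dp[i]=1+min(dp[i-c] for c in coins)
...dp[8]=4, dp[9]=5, dp[10]=5, dp[11]=1, dp[12]=2, dp[13]=2
Minimum coins for 13 = 2


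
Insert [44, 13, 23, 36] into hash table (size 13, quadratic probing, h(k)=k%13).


Insertions: 44->slot 5; 13->slot 0; 23->slot 10; 36->slot 11
Table: [13, None, None, None, None, 44, None, None, None, None, 23, 36, None]


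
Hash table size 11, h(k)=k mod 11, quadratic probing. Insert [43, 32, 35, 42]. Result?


Insertions: 43->slot 10; 32->slot 0; 35->slot 2; 42->slot 9
Table: [32, None, 35, None, None, None, None, None, None, 42, 43]


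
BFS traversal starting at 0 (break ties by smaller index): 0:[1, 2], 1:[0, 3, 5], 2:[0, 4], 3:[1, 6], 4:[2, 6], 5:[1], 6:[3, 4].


BFS queue: start with [0]
Visit order: [0, 1, 2, 3, 5, 4, 6]


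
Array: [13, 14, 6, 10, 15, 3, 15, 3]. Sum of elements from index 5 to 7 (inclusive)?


Prefix sums: [0, 13, 27, 33, 43, 58, 61, 76, 79]
Sum[5..7] = prefix[8] - prefix[5] = 79 - 58 = 21


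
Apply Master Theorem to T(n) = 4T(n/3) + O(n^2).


a=4, b=3, c=2. log_3(4)=1.262 < c=2. Case 3: O(n^c) = O(n^2)
Complexity: O(n^2)


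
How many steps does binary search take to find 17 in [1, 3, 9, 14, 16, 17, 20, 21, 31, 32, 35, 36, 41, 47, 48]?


Search for 17:
[0,14] mid=7 arr[7]=21
[0,6] mid=3 arr[3]=14
[4,6] mid=5 arr[5]=17
Total: 3 comparisons


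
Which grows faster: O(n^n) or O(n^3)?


cubic grows slower than n^n
O(n^3) is asymptotically smaller; O(n^n) grows faster


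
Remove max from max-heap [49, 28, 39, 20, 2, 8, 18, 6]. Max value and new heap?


Max = 49
Replace root with last, heapify down
Resulting heap: [39, 28, 18, 20, 2, 8, 6]


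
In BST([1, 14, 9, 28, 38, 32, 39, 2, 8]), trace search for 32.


BST root = 1
Search for 32: compare at each node
Path: [1, 14, 28, 38, 32]


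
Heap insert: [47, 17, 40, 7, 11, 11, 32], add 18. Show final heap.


Append 18: [47, 17, 40, 7, 11, 11, 32, 18]
Bubble up: swap idx 7(18) with idx 3(7); swap idx 3(18) with idx 1(17)
Result: [47, 18, 40, 17, 11, 11, 32, 7]


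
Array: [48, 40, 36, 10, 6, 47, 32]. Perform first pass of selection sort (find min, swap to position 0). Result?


After one pass: [6, 40, 36, 10, 48, 47, 32]


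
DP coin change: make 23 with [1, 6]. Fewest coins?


dp[0]=0; dp[i]=1+min(dp[i-c] for c in coins)
...dp[18]=3, dp[19]=4, dp[20]=5, dp[21]=6, dp[22]=7, dp[23]=8
Minimum coins for 23 = 8


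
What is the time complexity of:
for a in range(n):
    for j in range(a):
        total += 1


Per nesting level: O(n) * O(n) [triangular over a] = O(n^2)
Complexity: O(n^2)


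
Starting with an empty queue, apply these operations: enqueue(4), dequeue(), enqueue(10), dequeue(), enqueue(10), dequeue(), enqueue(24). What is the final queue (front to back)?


enqueue(4) -> [4]
dequeue() returns 4 -> []
enqueue(10) -> [10]
dequeue() returns 10 -> []
enqueue(10) -> [10]
dequeue() returns 10 -> []
enqueue(24) -> [24]
Final queue (front to back): [24]


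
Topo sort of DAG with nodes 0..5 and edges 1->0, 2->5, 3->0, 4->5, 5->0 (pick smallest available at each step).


Kahn's algorithm, process smallest node first
Order: [1, 2, 3, 4, 5, 0]


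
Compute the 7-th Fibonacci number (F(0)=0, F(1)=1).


F(n)=F(n-1)+F(n-2)
...F(5)=5, F(6)=8, F(7)=13


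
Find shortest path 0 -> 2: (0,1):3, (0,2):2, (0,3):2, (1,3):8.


Dijkstra from 0:
Distances: {0: 0, 1: 3, 2: 2, 3: 2}
Shortest distance to 2 = 2, path = [0, 2]


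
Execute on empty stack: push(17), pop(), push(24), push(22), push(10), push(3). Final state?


push(17) -> [17]
pop() returns 17 -> []
push(24) -> [24]
push(22) -> [24, 22]
push(10) -> [24, 22, 10]
push(3) -> [24, 22, 10, 3]
Final stack (bottom to top): [24, 22, 10, 3]


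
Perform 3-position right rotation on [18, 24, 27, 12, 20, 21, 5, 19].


Right rotate by 3: [21, 5, 19, 18, 24, 27, 12, 20]


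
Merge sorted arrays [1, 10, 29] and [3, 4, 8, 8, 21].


Compare heads, take smaller each step.
Merged: [1, 3, 4, 8, 8, 10, 21, 29]


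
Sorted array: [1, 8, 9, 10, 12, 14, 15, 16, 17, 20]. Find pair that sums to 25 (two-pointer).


Two pointers: lo=0, hi=9
Found pair: (8, 17) summing to 25


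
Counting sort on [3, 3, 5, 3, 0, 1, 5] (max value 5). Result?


Count array: [1, 1, 0, 3, 0, 2]
Reconstruct: [0, 1, 3, 3, 3, 5, 5]


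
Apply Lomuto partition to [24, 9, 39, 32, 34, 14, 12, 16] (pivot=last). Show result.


Elements <= 16 go left of pivot.
Result: [9, 14, 12, 16, 34, 24, 39, 32], pivot at index 3


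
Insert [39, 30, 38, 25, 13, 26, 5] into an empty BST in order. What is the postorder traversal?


Root = 39; build tree by BST insertion.
Postorder traversal: [5, 13, 26, 25, 38, 30, 39]


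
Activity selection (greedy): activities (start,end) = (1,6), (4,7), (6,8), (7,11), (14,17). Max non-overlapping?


Greedy: pick earliest-ending, then skip overlaps.
Selected (3 activities): [(1, 6), (6, 8), (14, 17)]


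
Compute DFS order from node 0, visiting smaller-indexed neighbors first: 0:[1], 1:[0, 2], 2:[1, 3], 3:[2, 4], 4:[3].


DFS stack-based: start with [0]
Visit order: [0, 1, 2, 3, 4]


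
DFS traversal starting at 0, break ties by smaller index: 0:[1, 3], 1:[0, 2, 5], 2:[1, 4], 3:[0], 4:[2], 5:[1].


DFS stack-based: start with [0]
Visit order: [0, 1, 2, 4, 5, 3]


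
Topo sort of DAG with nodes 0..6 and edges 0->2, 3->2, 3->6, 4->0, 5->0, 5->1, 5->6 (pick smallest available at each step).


Kahn's algorithm, process smallest node first
Order: [3, 4, 5, 0, 1, 2, 6]


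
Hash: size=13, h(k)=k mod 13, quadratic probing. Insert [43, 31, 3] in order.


Insertions: 43->slot 4; 31->slot 5; 3->slot 3
Table: [None, None, None, 3, 43, 31, None, None, None, None, None, None, None]


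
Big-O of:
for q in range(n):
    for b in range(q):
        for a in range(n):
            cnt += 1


Per nesting level: O(n) * O(n) [triangular over q] * O(n) = O(n^3)
Complexity: O(n^3)


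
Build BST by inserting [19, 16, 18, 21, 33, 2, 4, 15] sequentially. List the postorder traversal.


Root = 19; build tree by BST insertion.
Postorder traversal: [15, 4, 2, 18, 16, 33, 21, 19]


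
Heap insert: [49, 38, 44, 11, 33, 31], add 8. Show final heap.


Append 8: [49, 38, 44, 11, 33, 31, 8]
Bubble up: no swaps needed
Result: [49, 38, 44, 11, 33, 31, 8]


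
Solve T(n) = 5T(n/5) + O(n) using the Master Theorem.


a=5, b=5, c=1. log_5(5)=1 = c=1. Case 2: O(n^c log n) = O(n log n)
Complexity: O(n log n)


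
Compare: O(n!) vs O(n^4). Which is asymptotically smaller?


quartic grows slower than factorial
O(n^4) is asymptotically smaller; O(n!) grows faster


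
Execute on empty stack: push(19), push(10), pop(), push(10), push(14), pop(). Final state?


push(19) -> [19]
push(10) -> [19, 10]
pop() returns 10 -> [19]
push(10) -> [19, 10]
push(14) -> [19, 10, 14]
pop() returns 14 -> [19, 10]
Final stack (bottom to top): [19, 10]


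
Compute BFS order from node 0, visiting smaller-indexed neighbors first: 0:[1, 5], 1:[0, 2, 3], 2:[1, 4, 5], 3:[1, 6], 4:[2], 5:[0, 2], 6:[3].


BFS queue: start with [0]
Visit order: [0, 1, 5, 2, 3, 4, 6]


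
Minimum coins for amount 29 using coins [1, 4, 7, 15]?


dp[0]=0; dp[i]=1+min(dp[i-c] for c in coins)
...dp[24]=4, dp[25]=4, dp[26]=3, dp[27]=4, dp[28]=4, dp[29]=3
Minimum coins for 29 = 3


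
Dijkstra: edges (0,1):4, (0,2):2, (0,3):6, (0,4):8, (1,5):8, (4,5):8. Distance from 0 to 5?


Dijkstra from 0:
Distances: {0: 0, 1: 4, 2: 2, 3: 6, 4: 8, 5: 12}
Shortest distance to 5 = 12, path = [0, 1, 5]


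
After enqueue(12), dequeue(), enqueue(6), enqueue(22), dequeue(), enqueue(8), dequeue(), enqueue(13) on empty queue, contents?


enqueue(12) -> [12]
dequeue() returns 12 -> []
enqueue(6) -> [6]
enqueue(22) -> [6, 22]
dequeue() returns 6 -> [22]
enqueue(8) -> [22, 8]
dequeue() returns 22 -> [8]
enqueue(13) -> [8, 13]
Final queue (front to back): [8, 13]


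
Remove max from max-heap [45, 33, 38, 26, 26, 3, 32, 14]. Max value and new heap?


Max = 45
Replace root with last, heapify down
Resulting heap: [38, 33, 32, 26, 26, 3, 14]


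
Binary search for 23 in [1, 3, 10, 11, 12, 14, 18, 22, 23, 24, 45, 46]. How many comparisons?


Search for 23:
[0,11] mid=5 arr[5]=14
[6,11] mid=8 arr[8]=23
Total: 2 comparisons


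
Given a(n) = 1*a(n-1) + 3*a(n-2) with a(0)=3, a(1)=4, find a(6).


Build bottom-up:
...a(4)=64, a(5)=139, a(6)=1*139+3*64=331


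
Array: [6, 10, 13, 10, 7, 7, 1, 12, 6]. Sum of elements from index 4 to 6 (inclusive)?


Prefix sums: [0, 6, 16, 29, 39, 46, 53, 54, 66, 72]
Sum[4..6] = prefix[7] - prefix[4] = 54 - 39 = 15


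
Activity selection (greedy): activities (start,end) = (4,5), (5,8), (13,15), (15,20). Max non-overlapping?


Greedy: pick earliest-ending, then skip overlaps.
Selected (4 activities): [(4, 5), (5, 8), (13, 15), (15, 20)]


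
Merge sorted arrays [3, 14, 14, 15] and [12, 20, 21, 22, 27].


Compare heads, take smaller each step.
Merged: [3, 12, 14, 14, 15, 20, 21, 22, 27]


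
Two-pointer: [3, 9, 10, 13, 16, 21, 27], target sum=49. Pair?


Two pointers: lo=0, hi=6
No pair sums to 49


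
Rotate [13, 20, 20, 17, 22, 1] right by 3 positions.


Right rotate by 3: [17, 22, 1, 13, 20, 20]


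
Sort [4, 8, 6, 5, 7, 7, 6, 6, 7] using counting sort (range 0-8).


Count array: [0, 0, 0, 0, 1, 1, 3, 3, 1]
Reconstruct: [4, 5, 6, 6, 6, 7, 7, 7, 8]


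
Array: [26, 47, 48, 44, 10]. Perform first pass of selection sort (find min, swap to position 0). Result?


After one pass: [10, 47, 48, 44, 26]


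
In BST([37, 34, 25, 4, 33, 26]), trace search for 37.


BST root = 37
Search for 37: compare at each node
Path: [37]


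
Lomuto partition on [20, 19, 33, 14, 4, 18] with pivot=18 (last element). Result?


Elements <= 18 go left of pivot.
Result: [14, 4, 18, 20, 19, 33], pivot at index 2


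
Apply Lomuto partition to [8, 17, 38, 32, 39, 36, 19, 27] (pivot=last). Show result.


Elements <= 27 go left of pivot.
Result: [8, 17, 19, 27, 39, 36, 38, 32], pivot at index 3


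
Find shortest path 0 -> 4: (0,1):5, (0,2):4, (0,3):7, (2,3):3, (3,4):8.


Dijkstra from 0:
Distances: {0: 0, 1: 5, 2: 4, 3: 7, 4: 15}
Shortest distance to 4 = 15, path = [0, 3, 4]


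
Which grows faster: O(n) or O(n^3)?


linear grows slower than cubic
O(n) is asymptotically smaller; O(n^3) grows faster


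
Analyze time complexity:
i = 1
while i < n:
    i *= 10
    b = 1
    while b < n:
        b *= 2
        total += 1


Per nesting level: O(log n) * O(log n) = O((log n)^2)
Complexity: O((log n)^2)


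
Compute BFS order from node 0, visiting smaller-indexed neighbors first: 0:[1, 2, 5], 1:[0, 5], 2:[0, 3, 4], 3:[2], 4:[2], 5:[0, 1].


BFS queue: start with [0]
Visit order: [0, 1, 2, 5, 3, 4]


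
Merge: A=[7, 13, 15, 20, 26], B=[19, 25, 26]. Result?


Compare heads, take smaller each step.
Merged: [7, 13, 15, 19, 20, 25, 26, 26]


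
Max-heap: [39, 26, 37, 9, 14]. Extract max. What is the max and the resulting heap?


Max = 39
Replace root with last, heapify down
Resulting heap: [37, 26, 14, 9]


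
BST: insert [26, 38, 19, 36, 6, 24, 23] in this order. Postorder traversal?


Root = 26; build tree by BST insertion.
Postorder traversal: [6, 23, 24, 19, 36, 38, 26]


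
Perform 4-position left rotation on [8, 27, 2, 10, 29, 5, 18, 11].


Left rotate by 4: [29, 5, 18, 11, 8, 27, 2, 10]


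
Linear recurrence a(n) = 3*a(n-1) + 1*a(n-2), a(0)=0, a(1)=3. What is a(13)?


Build bottom-up:
...a(11)=424443, a(12)=1401840, a(13)=3*1401840+1*424443=4629963


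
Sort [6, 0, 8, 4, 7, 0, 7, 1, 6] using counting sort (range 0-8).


Count array: [2, 1, 0, 0, 1, 0, 2, 2, 1]
Reconstruct: [0, 0, 1, 4, 6, 6, 7, 7, 8]


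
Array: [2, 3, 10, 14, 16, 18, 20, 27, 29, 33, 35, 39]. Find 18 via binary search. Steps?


Search for 18:
[0,11] mid=5 arr[5]=18
Total: 1 comparisons


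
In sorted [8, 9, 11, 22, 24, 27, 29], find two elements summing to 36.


Two pointers: lo=0, hi=6
Found pair: (9, 27) summing to 36


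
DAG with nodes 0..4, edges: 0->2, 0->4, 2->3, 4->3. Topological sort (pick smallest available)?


Kahn's algorithm, process smallest node first
Order: [0, 1, 2, 4, 3]


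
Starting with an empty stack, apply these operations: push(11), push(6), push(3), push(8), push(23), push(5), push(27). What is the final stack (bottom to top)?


push(11) -> [11]
push(6) -> [11, 6]
push(3) -> [11, 6, 3]
push(8) -> [11, 6, 3, 8]
push(23) -> [11, 6, 3, 8, 23]
push(5) -> [11, 6, 3, 8, 23, 5]
push(27) -> [11, 6, 3, 8, 23, 5, 27]
Final stack (bottom to top): [11, 6, 3, 8, 23, 5, 27]


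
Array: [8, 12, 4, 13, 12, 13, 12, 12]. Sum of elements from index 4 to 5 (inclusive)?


Prefix sums: [0, 8, 20, 24, 37, 49, 62, 74, 86]
Sum[4..5] = prefix[6] - prefix[4] = 62 - 37 = 25


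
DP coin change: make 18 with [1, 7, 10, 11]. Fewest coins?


dp[0]=0; dp[i]=1+min(dp[i-c] for c in coins)
...dp[13]=3, dp[14]=2, dp[15]=3, dp[16]=4, dp[17]=2, dp[18]=2
Minimum coins for 18 = 2


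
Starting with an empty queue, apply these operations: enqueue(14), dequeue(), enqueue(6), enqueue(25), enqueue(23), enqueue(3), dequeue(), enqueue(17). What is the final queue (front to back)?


enqueue(14) -> [14]
dequeue() returns 14 -> []
enqueue(6) -> [6]
enqueue(25) -> [6, 25]
enqueue(23) -> [6, 25, 23]
enqueue(3) -> [6, 25, 23, 3]
dequeue() returns 6 -> [25, 23, 3]
enqueue(17) -> [25, 23, 3, 17]
Final queue (front to back): [25, 23, 3, 17]


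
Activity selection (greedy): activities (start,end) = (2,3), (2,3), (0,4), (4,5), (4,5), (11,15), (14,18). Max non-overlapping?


Greedy: pick earliest-ending, then skip overlaps.
Selected (3 activities): [(2, 3), (4, 5), (11, 15)]


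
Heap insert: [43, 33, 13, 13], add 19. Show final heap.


Append 19: [43, 33, 13, 13, 19]
Bubble up: no swaps needed
Result: [43, 33, 13, 13, 19]


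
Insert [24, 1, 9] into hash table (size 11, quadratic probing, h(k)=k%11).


Insertions: 24->slot 2; 1->slot 1; 9->slot 9
Table: [None, 1, 24, None, None, None, None, None, None, 9, None]


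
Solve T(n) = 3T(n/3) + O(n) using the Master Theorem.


a=3, b=3, c=1. log_3(3)=1 = c=1. Case 2: O(n^c log n) = O(n log n)
Complexity: O(n log n)


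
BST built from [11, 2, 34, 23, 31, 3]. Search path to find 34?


BST root = 11
Search for 34: compare at each node
Path: [11, 34]


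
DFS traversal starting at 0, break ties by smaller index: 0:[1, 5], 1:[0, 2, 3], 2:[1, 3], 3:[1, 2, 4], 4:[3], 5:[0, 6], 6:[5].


DFS stack-based: start with [0]
Visit order: [0, 1, 2, 3, 4, 5, 6]


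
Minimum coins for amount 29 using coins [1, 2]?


dp[0]=0; dp[i]=1+min(dp[i-c] for c in coins)
...dp[24]=12, dp[25]=13, dp[26]=13, dp[27]=14, dp[28]=14, dp[29]=15
Minimum coins for 29 = 15


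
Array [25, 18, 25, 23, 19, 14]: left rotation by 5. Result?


Left rotate by 5: [14, 25, 18, 25, 23, 19]


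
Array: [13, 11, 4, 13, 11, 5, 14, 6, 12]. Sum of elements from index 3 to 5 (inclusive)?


Prefix sums: [0, 13, 24, 28, 41, 52, 57, 71, 77, 89]
Sum[3..5] = prefix[6] - prefix[3] = 57 - 28 = 29


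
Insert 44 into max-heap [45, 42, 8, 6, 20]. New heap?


Append 44: [45, 42, 8, 6, 20, 44]
Bubble up: swap idx 5(44) with idx 2(8)
Result: [45, 42, 44, 6, 20, 8]


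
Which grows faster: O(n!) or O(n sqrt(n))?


n^1.5 grows slower than factorial
O(n sqrt(n)) is asymptotically smaller; O(n!) grows faster


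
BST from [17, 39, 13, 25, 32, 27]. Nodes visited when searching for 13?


BST root = 17
Search for 13: compare at each node
Path: [17, 13]


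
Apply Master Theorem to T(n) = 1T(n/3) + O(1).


a=1, b=3, c=0. log_3(1)=0 = c=0. Case 2: O(n^c log n) = O(log n)
Complexity: O(log n)


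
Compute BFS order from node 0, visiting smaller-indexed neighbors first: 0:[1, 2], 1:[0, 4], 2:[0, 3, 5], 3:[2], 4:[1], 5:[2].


BFS queue: start with [0]
Visit order: [0, 1, 2, 4, 3, 5]


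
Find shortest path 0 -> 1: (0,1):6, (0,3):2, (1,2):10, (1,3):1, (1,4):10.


Dijkstra from 0:
Distances: {0: 0, 1: 3, 2: 13, 3: 2, 4: 13}
Shortest distance to 1 = 3, path = [0, 3, 1]


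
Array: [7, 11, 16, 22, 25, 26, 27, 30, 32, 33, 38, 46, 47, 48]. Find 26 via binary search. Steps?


Search for 26:
[0,13] mid=6 arr[6]=27
[0,5] mid=2 arr[2]=16
[3,5] mid=4 arr[4]=25
[5,5] mid=5 arr[5]=26
Total: 4 comparisons


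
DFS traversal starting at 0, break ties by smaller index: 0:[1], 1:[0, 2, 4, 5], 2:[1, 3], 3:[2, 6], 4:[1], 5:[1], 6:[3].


DFS stack-based: start with [0]
Visit order: [0, 1, 2, 3, 6, 4, 5]


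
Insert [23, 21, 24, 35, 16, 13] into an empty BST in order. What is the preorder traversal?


Root = 23; build tree by BST insertion.
Preorder traversal: [23, 21, 16, 13, 24, 35]


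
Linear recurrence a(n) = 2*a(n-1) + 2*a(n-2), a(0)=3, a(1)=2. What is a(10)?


Build bottom-up:
...a(8)=3760, a(9)=10272, a(10)=2*10272+2*3760=28064


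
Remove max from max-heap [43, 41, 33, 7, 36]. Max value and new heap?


Max = 43
Replace root with last, heapify down
Resulting heap: [41, 36, 33, 7]


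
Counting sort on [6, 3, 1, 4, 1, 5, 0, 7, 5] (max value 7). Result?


Count array: [1, 2, 0, 1, 1, 2, 1, 1]
Reconstruct: [0, 1, 1, 3, 4, 5, 5, 6, 7]


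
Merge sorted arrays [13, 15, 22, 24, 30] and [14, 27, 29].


Compare heads, take smaller each step.
Merged: [13, 14, 15, 22, 24, 27, 29, 30]


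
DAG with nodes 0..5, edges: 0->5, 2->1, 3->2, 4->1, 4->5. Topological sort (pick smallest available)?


Kahn's algorithm, process smallest node first
Order: [0, 3, 2, 4, 1, 5]


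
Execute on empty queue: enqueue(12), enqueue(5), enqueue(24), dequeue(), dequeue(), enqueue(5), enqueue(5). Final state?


enqueue(12) -> [12]
enqueue(5) -> [12, 5]
enqueue(24) -> [12, 5, 24]
dequeue() returns 12 -> [5, 24]
dequeue() returns 5 -> [24]
enqueue(5) -> [24, 5]
enqueue(5) -> [24, 5, 5]
Final queue (front to back): [24, 5, 5]


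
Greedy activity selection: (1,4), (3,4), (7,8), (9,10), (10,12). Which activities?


Greedy: pick earliest-ending, then skip overlaps.
Selected (4 activities): [(1, 4), (7, 8), (9, 10), (10, 12)]


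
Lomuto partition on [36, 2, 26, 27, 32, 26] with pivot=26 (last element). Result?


Elements <= 26 go left of pivot.
Result: [2, 26, 26, 27, 32, 36], pivot at index 2


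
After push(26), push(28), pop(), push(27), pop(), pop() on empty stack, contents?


push(26) -> [26]
push(28) -> [26, 28]
pop() returns 28 -> [26]
push(27) -> [26, 27]
pop() returns 27 -> [26]
pop() returns 26 -> []
Final stack (bottom to top): []


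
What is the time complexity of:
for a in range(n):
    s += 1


Per nesting level: O(n) = O(n)
Complexity: O(n)


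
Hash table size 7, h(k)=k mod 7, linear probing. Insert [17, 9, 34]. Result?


Insertions: 17->slot 3; 9->slot 2; 34->slot 6
Table: [None, None, 9, 17, None, None, 34]


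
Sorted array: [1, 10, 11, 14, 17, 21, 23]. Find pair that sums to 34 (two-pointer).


Two pointers: lo=0, hi=6
Found pair: (11, 23) summing to 34


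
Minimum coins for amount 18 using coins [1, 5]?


dp[0]=0; dp[i]=1+min(dp[i-c] for c in coins)
...dp[13]=5, dp[14]=6, dp[15]=3, dp[16]=4, dp[17]=5, dp[18]=6
Minimum coins for 18 = 6


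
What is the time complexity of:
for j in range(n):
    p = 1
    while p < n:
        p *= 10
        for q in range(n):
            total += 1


Per nesting level: O(n) * O(log n) * O(n) = O(n^2 log n)
Complexity: O(n^2 log n)


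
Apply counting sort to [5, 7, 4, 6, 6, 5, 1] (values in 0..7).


Count array: [0, 1, 0, 0, 1, 2, 2, 1]
Reconstruct: [1, 4, 5, 5, 6, 6, 7]


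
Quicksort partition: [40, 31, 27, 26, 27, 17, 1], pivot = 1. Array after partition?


Elements <= 1 go left of pivot.
Result: [1, 31, 27, 26, 27, 17, 40], pivot at index 0


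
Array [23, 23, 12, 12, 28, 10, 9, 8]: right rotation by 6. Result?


Right rotate by 6: [12, 12, 28, 10, 9, 8, 23, 23]


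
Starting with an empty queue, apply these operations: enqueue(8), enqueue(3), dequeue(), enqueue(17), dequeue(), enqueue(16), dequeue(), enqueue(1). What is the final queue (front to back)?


enqueue(8) -> [8]
enqueue(3) -> [8, 3]
dequeue() returns 8 -> [3]
enqueue(17) -> [3, 17]
dequeue() returns 3 -> [17]
enqueue(16) -> [17, 16]
dequeue() returns 17 -> [16]
enqueue(1) -> [16, 1]
Final queue (front to back): [16, 1]


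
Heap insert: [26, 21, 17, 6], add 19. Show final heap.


Append 19: [26, 21, 17, 6, 19]
Bubble up: no swaps needed
Result: [26, 21, 17, 6, 19]


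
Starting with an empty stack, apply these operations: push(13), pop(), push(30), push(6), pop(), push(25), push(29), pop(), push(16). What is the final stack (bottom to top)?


push(13) -> [13]
pop() returns 13 -> []
push(30) -> [30]
push(6) -> [30, 6]
pop() returns 6 -> [30]
push(25) -> [30, 25]
push(29) -> [30, 25, 29]
pop() returns 29 -> [30, 25]
push(16) -> [30, 25, 16]
Final stack (bottom to top): [30, 25, 16]


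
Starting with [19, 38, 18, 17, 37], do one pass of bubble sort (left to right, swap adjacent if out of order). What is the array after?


After one pass: [19, 18, 17, 37, 38]


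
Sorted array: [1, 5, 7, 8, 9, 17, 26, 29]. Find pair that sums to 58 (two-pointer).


Two pointers: lo=0, hi=7
No pair sums to 58


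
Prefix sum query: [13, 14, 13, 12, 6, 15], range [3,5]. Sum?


Prefix sums: [0, 13, 27, 40, 52, 58, 73]
Sum[3..5] = prefix[6] - prefix[3] = 73 - 40 = 33


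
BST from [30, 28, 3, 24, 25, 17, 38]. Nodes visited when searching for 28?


BST root = 30
Search for 28: compare at each node
Path: [30, 28]


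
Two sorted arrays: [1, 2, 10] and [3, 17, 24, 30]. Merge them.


Compare heads, take smaller each step.
Merged: [1, 2, 3, 10, 17, 24, 30]


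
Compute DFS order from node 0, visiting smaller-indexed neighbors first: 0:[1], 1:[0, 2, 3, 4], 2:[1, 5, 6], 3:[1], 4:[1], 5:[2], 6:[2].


DFS stack-based: start with [0]
Visit order: [0, 1, 2, 5, 6, 3, 4]


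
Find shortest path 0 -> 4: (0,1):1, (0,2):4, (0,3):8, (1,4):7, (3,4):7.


Dijkstra from 0:
Distances: {0: 0, 1: 1, 2: 4, 3: 8, 4: 8}
Shortest distance to 4 = 8, path = [0, 1, 4]


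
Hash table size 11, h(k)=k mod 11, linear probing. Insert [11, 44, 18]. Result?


Insertions: 11->slot 0; 44->slot 1; 18->slot 7
Table: [11, 44, None, None, None, None, None, 18, None, None, None]


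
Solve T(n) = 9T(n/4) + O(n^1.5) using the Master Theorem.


a=9, b=4, c=1.5. log_4(9)=1.585 > c=1.5. Case 1: O(n^log_b(a)) = O(n^1.585)
Complexity: O(n^1.585)


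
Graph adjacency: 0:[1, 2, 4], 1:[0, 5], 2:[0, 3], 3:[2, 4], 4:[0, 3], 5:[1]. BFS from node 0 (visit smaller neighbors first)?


BFS queue: start with [0]
Visit order: [0, 1, 2, 4, 5, 3]


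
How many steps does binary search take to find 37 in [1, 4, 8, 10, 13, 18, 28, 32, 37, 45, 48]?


Search for 37:
[0,10] mid=5 arr[5]=18
[6,10] mid=8 arr[8]=37
Total: 2 comparisons


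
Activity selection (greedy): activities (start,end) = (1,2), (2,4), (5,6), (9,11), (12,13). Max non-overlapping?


Greedy: pick earliest-ending, then skip overlaps.
Selected (5 activities): [(1, 2), (2, 4), (5, 6), (9, 11), (12, 13)]


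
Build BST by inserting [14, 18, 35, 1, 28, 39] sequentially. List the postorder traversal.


Root = 14; build tree by BST insertion.
Postorder traversal: [1, 28, 39, 35, 18, 14]


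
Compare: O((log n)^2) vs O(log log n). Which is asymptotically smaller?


double-logarithmic grows slower than polylogarithmic
O(log log n) is asymptotically smaller; O((log n)^2) grows faster


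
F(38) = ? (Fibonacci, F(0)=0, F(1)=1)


F(n)=F(n-1)+F(n-2)
...F(36)=14930352, F(37)=24157817, F(38)=39088169


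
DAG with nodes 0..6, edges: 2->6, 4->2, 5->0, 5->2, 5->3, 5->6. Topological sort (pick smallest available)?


Kahn's algorithm, process smallest node first
Order: [1, 4, 5, 0, 2, 3, 6]


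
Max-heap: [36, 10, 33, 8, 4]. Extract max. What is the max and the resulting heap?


Max = 36
Replace root with last, heapify down
Resulting heap: [33, 10, 4, 8]


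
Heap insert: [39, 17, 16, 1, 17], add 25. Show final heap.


Append 25: [39, 17, 16, 1, 17, 25]
Bubble up: swap idx 5(25) with idx 2(16)
Result: [39, 17, 25, 1, 17, 16]
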